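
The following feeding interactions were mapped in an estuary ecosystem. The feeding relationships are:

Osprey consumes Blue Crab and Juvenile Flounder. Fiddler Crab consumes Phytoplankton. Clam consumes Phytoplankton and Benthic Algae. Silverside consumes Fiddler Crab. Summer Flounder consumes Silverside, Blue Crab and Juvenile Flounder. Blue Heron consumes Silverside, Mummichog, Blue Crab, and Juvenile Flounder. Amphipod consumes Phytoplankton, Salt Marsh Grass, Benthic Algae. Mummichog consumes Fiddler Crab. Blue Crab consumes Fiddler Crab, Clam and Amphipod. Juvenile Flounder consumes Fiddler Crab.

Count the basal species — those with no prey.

3

Basal species (no prey listed): Benthic Algae, Phytoplankton, Salt Marsh Grass.
Count: 3.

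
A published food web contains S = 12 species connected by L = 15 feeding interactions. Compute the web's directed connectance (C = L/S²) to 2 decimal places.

The web has S = 12 species and L = 15 feeding links.
C = L / S² = 15 / 144 = 0.1042 ≈ 0.10.

C = 0.10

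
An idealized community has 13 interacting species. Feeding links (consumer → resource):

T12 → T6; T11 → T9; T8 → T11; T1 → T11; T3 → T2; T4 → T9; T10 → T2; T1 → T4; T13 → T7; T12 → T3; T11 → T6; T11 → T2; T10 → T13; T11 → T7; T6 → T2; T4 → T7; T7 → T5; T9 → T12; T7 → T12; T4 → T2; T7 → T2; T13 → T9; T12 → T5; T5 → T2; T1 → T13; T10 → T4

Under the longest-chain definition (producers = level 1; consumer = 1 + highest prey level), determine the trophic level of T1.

Trophic level 6

T2 is a producer → level 1.
T5 eats T2 → level 2.
T12 eats T5 (level 2); other prey at levels: T6 2, T3 2 → level 3.
T9 eats T12 → level 4.
T11 eats T9 (level 4); other prey at levels: T2 1, T6 2, T7 4 → level 5.
T1 eats T11 (level 5); other prey at levels: T13 5, T4 5 → level 6.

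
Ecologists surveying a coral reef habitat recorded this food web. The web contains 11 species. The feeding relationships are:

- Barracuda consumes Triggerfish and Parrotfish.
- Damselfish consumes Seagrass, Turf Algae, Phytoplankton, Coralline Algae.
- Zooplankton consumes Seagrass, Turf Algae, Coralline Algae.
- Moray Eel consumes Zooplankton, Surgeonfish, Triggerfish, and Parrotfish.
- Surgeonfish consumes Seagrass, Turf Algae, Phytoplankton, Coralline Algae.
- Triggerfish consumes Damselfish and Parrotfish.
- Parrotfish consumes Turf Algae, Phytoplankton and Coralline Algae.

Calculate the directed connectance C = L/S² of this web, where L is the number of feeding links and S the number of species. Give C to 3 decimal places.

C = 0.182

The web has S = 11 species and L = 22 feeding links.
C = L / S² = 22 / 121 = 0.1818 ≈ 0.182.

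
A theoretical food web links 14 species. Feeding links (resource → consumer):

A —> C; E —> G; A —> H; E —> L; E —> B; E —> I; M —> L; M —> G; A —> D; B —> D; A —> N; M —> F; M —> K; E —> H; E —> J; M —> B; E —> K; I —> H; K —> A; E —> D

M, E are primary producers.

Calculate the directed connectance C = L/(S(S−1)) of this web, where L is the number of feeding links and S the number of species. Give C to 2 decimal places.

C = 0.11

The web has S = 14 species and L = 20 feeding links.
C = L / (S(S−1)) = 20 / 182 = 0.1099 ≈ 0.11.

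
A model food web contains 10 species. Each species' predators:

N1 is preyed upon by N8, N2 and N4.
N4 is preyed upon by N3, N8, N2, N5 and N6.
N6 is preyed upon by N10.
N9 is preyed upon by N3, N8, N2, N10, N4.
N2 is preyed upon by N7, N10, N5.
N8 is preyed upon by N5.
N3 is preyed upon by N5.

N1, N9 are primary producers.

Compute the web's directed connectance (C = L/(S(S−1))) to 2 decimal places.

C = 0.21

The web has S = 10 species and L = 19 feeding links.
C = L / (S(S−1)) = 19 / 90 = 0.2111 ≈ 0.21.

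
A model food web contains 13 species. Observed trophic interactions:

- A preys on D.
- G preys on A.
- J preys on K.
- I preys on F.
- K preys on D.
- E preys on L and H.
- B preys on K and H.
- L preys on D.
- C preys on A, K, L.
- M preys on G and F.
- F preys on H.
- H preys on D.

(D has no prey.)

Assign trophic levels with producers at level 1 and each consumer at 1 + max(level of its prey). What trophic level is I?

D is a producer → level 1.
H eats D → level 2.
F eats H → level 3.
I eats F → level 4.

Trophic level 4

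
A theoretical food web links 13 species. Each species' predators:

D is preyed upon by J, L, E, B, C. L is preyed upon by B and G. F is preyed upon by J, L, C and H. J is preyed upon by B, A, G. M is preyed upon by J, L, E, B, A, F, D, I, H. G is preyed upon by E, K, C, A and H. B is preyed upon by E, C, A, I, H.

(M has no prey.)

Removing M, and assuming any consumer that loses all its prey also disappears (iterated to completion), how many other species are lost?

Remove M.
Round 1: D (all prey gone), F (all prey gone) → extinct.
Round 2: J (all prey gone), L (all prey gone) → extinct.
Round 3: G (all prey gone), B (all prey gone) → extinct.
Round 4: E (all prey gone), I (all prey gone), K (all prey gone), A (all prey gone), C (all prey gone), H (all prey gone) → extinct.
No further losses. Total secondary extinctions: 12.

12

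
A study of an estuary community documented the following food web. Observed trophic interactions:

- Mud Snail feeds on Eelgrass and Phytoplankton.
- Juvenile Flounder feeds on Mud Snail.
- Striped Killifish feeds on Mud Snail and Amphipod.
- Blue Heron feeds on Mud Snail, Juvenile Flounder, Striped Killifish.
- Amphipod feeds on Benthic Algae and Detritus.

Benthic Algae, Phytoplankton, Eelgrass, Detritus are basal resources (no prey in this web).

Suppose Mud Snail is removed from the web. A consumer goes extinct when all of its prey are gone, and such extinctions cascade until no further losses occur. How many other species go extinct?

Remove Mud Snail.
Round 1: Juvenile Flounder (all prey gone) → extinct.
No further losses. Total secondary extinctions: 1.

1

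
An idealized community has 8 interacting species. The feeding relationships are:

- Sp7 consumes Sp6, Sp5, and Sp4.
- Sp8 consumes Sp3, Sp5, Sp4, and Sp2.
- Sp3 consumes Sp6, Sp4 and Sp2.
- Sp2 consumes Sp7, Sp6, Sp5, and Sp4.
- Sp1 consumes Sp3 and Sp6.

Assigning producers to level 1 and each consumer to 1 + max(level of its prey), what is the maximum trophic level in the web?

5

Producers (level 1): Sp4, Sp5, Sp6.
Sp4 → Sp7 → Sp2 → Sp3 → Sp8 gives Sp8 level 5.
No species has a prey at level 5, so no species reaches level 6.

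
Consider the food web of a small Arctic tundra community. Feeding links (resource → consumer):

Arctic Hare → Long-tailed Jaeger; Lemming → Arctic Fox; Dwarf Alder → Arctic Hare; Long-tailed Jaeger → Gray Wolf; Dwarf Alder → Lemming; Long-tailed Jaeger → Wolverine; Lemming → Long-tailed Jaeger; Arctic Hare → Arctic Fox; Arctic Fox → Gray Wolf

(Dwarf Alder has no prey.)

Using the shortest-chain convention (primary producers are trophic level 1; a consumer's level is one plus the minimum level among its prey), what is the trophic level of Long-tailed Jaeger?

Dwarf Alder is a producer → level 1.
Lemming eats Dwarf Alder → level 2.
Long-tailed Jaeger eats Lemming → level 3.
No prey of Long-tailed Jaeger is below level 2, so 3 is the minimum.

Trophic level 3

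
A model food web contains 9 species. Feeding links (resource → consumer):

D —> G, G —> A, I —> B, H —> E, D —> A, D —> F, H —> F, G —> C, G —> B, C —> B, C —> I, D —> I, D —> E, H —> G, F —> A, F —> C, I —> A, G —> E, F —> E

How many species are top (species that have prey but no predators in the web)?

Top species (has prey, but nothing eats it): E, B, A.
Count: 3.

3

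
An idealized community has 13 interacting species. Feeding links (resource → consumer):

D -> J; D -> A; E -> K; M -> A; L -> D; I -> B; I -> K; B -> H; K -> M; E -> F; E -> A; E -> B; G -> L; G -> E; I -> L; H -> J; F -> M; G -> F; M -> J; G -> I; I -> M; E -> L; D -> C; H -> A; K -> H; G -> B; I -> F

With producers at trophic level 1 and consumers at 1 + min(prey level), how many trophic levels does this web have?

4

Producers (level 1): G.
Following each consumer down to its lowest-level prey: G → L → D → C (levels 1 through 4).
All prey of C (D 3) are at level 3 or above, so C is at level 1 + 3 = 4.
Every consumer has at least one prey at level 3 or below, so none exceeds level 4.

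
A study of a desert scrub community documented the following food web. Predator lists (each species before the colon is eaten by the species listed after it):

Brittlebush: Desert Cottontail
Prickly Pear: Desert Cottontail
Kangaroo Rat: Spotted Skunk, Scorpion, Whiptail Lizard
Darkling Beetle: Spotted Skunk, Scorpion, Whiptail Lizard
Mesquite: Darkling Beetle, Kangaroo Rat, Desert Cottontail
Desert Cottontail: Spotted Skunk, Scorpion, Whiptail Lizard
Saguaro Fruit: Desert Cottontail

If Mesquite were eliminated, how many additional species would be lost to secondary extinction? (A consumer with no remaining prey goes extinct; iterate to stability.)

Remove Mesquite.
Round 1: Darkling Beetle (all prey gone), Kangaroo Rat (all prey gone) → extinct.
No further losses. Total secondary extinctions: 2.

2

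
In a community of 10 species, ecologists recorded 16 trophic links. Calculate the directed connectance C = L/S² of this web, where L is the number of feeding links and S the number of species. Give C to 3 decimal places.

The web has S = 10 species and L = 16 feeding links.
C = L / S² = 16 / 100 = 0.1600 ≈ 0.160.

C = 0.160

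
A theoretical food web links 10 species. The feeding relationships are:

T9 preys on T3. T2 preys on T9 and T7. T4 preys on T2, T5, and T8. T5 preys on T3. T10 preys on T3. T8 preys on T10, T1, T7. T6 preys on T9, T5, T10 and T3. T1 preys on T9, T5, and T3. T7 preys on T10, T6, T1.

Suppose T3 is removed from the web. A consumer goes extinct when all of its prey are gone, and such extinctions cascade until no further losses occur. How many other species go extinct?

9

Remove T3.
Round 1: T9 (all prey gone), T10 (all prey gone), T5 (all prey gone) → extinct.
Round 2: T1 (all prey gone), T6 (all prey gone) → extinct.
Round 3: T7 (all prey gone) → extinct.
Round 4: T8 (all prey gone), T2 (all prey gone) → extinct.
Round 5: T4 (all prey gone) → extinct.
No further losses. Total secondary extinctions: 9.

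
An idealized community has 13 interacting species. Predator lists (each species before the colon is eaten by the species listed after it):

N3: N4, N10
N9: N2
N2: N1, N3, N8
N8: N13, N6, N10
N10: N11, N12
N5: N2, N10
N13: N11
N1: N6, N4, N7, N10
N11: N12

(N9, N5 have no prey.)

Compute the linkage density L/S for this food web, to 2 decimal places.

There are L = 19 links among S = 13 species.
L/S = 19/13 = 1.4615 ≈ 1.46.

L/S = 1.46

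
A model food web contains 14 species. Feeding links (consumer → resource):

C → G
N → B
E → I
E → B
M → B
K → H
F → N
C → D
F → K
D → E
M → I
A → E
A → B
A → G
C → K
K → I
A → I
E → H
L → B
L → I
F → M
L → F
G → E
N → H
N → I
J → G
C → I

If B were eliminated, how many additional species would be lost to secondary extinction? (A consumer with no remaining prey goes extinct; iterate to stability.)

0

Remove B.
Every predator of it retains at least one other prey: M still has I; N still has I, H; E still has I, H; L still has I, F; A still has I, E, G.
No consumer loses all prey, so no secondary extinctions occur.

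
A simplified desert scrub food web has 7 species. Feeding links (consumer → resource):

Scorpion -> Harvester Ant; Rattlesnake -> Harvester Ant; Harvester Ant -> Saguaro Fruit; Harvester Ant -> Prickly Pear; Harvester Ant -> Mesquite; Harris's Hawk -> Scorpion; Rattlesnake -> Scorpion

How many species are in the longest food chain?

4 species

One longest chain: Mesquite → Harvester Ant → Scorpion → Rattlesnake.
It has 4 species and 3 links.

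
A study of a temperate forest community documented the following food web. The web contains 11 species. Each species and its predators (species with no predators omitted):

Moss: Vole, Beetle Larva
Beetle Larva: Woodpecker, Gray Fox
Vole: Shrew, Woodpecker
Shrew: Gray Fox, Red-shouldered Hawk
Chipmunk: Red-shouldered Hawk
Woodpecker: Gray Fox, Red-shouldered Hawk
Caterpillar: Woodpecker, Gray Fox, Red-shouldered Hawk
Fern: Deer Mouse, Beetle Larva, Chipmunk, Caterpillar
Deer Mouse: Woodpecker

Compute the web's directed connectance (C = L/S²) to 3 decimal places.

The web has S = 11 species and L = 19 feeding links.
C = L / S² = 19 / 121 = 0.1570 ≈ 0.157.

C = 0.157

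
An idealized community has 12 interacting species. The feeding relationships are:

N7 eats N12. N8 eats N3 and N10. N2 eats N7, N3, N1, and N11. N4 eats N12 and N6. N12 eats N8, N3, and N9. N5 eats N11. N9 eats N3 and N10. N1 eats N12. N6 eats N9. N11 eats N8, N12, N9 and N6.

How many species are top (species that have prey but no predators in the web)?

Top species (has prey, but nothing eats it): N4, N5, N2.
Count: 3.

3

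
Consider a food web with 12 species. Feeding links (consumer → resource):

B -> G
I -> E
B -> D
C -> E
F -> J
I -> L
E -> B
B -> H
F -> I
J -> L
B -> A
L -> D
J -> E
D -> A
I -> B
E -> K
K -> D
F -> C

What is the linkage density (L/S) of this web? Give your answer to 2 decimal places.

There are L = 18 links among S = 12 species.
L/S = 18/12 = 1.5000 ≈ 1.50.

L/S = 1.50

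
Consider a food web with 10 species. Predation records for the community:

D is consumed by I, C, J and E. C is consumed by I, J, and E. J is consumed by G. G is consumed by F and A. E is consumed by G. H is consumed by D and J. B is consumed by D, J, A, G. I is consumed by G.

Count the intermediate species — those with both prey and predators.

Intermediate species (has both prey and predators): D, C, J, I, E, G.
Count: 6.

6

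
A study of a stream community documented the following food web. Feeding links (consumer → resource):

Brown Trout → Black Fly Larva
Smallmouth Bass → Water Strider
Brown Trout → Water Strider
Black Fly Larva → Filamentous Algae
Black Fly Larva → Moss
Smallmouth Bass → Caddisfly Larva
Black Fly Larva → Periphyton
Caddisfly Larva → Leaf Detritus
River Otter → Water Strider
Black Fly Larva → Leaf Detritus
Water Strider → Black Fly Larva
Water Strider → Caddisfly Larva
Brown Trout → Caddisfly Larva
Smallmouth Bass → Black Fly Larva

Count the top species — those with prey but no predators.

Top species (has prey, but nothing eats it): Brown Trout, River Otter, Smallmouth Bass.
Count: 3.

3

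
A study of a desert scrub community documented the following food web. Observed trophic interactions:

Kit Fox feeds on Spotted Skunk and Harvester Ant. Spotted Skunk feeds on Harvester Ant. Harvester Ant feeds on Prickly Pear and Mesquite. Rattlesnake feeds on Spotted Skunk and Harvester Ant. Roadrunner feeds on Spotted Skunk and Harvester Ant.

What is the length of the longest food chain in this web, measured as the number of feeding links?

3 links

One longest chain: Mesquite → Harvester Ant → Spotted Skunk → Kit Fox.
It has 4 species and 3 links.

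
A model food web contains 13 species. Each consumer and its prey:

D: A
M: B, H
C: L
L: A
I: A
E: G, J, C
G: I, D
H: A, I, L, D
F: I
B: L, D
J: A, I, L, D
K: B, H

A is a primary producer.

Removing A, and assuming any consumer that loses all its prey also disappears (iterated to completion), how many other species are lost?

12

Remove A.
Round 1: I (all prey gone), L (all prey gone), D (all prey gone) → extinct.
Round 2: B (all prey gone), H (all prey gone), F (all prey gone), G (all prey gone), J (all prey gone), C (all prey gone) → extinct.
Round 3: M (all prey gone), K (all prey gone), E (all prey gone) → extinct.
No further losses. Total secondary extinctions: 12.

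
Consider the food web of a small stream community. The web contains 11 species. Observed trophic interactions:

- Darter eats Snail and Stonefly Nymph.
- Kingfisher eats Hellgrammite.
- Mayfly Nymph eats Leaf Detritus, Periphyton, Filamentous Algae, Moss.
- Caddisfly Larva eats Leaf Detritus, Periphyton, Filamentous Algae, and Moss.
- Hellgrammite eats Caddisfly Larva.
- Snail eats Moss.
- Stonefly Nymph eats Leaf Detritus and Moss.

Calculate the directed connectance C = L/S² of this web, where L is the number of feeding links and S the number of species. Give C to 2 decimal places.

The web has S = 11 species and L = 15 feeding links.
C = L / S² = 15 / 121 = 0.1240 ≈ 0.12.

C = 0.12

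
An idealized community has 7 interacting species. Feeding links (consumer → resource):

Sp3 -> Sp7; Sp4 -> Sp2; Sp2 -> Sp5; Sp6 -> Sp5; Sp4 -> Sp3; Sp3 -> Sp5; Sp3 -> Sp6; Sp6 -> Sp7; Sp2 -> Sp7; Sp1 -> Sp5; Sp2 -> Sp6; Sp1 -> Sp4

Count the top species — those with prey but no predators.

1

Top species (has prey, but nothing eats it): Sp1.
Count: 1.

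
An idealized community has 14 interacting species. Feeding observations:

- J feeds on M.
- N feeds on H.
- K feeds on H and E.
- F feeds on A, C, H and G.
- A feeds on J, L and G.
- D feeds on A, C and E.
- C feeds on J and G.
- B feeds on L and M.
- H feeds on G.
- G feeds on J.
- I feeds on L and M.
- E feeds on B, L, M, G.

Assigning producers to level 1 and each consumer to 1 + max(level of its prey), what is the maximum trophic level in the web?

Producers (level 1): M, L.
M → J → G → H → N gives N level 5.
No species has a prey at level 5, so no species reaches level 6.

5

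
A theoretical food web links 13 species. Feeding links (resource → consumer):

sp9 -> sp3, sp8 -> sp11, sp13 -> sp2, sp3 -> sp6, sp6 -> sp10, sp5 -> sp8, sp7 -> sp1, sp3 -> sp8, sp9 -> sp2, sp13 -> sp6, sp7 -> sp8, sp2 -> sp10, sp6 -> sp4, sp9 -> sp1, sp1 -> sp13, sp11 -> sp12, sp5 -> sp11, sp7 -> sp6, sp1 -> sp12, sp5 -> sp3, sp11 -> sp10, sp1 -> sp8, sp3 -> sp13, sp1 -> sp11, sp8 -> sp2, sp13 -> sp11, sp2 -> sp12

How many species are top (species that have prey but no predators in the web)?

Top species (has prey, but nothing eats it): sp12, sp10, sp4.
Count: 3.

3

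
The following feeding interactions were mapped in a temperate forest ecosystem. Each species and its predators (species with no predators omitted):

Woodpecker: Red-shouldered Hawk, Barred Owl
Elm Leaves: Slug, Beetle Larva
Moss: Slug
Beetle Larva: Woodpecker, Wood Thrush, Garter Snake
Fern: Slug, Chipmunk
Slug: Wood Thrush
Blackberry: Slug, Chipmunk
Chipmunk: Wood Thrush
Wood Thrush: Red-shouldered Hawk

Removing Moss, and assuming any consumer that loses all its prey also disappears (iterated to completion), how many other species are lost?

Remove Moss.
Every predator of it retains at least one other prey: Slug still has Fern, Blackberry, Elm Leaves.
No consumer loses all prey, so no secondary extinctions occur.

0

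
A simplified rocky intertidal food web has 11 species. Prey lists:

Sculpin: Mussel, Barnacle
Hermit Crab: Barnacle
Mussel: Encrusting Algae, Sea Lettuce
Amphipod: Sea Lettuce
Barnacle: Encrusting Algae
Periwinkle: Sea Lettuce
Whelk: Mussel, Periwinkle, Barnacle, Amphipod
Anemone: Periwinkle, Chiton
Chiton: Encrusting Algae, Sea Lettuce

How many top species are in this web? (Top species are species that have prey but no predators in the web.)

Top species (has prey, but nothing eats it): Sculpin, Anemone, Whelk, Hermit Crab.
Count: 4.

4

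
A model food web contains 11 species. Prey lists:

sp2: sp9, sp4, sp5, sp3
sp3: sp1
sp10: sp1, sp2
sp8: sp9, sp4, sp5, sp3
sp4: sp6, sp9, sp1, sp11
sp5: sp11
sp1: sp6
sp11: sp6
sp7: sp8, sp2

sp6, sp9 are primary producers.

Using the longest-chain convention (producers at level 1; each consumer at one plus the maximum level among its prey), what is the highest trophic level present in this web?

5

Producers (level 1): sp6, sp9.
sp6 → sp1 → sp4 → sp2 → sp10 gives sp10 level 5.
No species has a prey at level 5, so no species reaches level 6.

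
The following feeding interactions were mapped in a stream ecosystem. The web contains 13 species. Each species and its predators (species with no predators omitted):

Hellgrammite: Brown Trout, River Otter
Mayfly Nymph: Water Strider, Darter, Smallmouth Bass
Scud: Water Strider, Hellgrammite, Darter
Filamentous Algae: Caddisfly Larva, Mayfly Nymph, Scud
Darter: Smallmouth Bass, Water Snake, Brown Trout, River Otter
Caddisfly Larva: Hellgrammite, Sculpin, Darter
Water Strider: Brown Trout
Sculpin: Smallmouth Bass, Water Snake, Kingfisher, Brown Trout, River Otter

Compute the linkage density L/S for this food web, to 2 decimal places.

There are L = 24 links among S = 13 species.
L/S = 24/13 = 1.8462 ≈ 1.85.

L/S = 1.85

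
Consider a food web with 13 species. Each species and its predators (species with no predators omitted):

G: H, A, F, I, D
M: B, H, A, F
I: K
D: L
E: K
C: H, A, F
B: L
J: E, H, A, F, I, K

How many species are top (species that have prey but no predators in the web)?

5

Top species (has prey, but nothing eats it): H, A, F, L, K.
Count: 5.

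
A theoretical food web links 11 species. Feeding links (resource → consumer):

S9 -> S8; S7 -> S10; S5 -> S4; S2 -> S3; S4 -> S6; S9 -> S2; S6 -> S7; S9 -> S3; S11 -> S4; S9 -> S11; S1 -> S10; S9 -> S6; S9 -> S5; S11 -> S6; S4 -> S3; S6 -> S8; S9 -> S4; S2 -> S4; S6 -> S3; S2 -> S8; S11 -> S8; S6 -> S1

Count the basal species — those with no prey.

Basal species (no prey listed): S9.
Count: 1.

1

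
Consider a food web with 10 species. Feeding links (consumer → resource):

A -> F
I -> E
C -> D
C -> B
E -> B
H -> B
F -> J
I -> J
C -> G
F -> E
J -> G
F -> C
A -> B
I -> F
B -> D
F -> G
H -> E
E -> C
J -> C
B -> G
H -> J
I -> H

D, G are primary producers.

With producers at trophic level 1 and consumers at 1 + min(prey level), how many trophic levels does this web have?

3

Producers (level 1): D, G.
Following each consumer down to its lowest-level prey: D → B → E (levels 1 through 3).
All prey of E (B 2, C 2) are at level 2 or above, so E is at level 1 + 2 = 3.
Every consumer has at least one prey at level 2 or below, so none exceeds level 3.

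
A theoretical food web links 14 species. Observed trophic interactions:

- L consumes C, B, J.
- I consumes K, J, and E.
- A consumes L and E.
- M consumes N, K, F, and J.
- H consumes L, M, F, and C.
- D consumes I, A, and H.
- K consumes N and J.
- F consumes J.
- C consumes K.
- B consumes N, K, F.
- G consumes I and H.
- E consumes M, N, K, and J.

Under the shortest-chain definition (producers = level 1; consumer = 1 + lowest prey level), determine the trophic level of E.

Trophic level 2

N is a producer → level 1.
E eats N → level 2.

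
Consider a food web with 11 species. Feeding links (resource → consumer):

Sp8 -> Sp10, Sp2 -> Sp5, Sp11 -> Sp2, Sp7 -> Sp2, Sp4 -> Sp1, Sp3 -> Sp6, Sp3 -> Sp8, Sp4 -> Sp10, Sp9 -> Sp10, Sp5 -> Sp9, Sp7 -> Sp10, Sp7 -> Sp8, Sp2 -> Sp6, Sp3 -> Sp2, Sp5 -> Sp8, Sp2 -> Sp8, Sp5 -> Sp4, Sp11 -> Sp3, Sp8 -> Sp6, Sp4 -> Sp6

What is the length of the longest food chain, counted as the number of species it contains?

6 species

One longest chain: Sp11 → Sp3 → Sp2 → Sp5 → Sp4 → Sp1.
It has 6 species and 5 links.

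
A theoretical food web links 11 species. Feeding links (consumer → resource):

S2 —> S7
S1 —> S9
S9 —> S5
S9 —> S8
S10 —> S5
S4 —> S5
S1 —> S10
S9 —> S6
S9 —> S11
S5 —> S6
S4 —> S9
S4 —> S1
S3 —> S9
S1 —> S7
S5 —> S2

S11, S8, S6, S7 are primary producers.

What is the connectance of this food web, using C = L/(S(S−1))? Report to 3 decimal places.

C = 0.136

The web has S = 11 species and L = 15 feeding links.
C = L / (S(S−1)) = 15 / 110 = 0.1364 ≈ 0.136.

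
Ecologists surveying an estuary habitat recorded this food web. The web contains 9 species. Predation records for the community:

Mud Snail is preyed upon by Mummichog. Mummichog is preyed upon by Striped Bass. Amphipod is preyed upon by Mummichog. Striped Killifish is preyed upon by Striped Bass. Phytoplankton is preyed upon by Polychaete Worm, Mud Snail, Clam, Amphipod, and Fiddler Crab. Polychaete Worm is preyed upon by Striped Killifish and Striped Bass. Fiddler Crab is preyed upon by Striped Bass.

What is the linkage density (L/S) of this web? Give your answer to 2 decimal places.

There are L = 12 links among S = 9 species.
L/S = 12/9 = 1.3333 ≈ 1.33.

L/S = 1.33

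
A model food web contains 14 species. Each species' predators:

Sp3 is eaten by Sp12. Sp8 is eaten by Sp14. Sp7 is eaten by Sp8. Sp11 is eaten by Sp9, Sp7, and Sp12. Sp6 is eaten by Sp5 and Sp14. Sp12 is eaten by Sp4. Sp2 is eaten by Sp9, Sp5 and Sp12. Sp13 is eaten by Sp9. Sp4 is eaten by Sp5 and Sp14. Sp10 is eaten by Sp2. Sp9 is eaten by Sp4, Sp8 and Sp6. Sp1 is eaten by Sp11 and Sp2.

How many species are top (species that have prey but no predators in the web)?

Top species (has prey, but nothing eats it): Sp5, Sp14.
Count: 2.

2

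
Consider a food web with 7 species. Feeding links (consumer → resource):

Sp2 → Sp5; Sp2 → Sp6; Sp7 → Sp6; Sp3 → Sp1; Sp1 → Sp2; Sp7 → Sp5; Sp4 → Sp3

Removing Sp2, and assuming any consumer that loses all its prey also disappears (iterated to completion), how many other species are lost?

3

Remove Sp2.
Round 1: Sp1 (all prey gone) → extinct.
Round 2: Sp3 (all prey gone) → extinct.
Round 3: Sp4 (all prey gone) → extinct.
No further losses. Total secondary extinctions: 3.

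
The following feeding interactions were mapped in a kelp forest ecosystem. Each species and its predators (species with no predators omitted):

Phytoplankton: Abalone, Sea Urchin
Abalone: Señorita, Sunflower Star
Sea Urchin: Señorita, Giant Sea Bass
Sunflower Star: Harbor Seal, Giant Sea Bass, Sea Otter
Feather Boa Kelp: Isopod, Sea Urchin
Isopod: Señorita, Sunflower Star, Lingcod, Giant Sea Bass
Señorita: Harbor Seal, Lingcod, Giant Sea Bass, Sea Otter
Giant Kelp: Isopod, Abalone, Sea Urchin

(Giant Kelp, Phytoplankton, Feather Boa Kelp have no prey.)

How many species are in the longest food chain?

4 species

One longest chain: Giant Kelp → Isopod → Señorita → Harbor Seal.
It has 4 species and 3 links.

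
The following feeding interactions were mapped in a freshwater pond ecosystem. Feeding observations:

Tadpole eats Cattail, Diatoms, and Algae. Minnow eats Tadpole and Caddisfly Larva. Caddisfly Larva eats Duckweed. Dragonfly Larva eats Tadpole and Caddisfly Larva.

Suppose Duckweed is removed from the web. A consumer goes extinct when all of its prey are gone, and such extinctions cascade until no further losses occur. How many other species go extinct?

1

Remove Duckweed.
Round 1: Caddisfly Larva (all prey gone) → extinct.
No further losses. Total secondary extinctions: 1.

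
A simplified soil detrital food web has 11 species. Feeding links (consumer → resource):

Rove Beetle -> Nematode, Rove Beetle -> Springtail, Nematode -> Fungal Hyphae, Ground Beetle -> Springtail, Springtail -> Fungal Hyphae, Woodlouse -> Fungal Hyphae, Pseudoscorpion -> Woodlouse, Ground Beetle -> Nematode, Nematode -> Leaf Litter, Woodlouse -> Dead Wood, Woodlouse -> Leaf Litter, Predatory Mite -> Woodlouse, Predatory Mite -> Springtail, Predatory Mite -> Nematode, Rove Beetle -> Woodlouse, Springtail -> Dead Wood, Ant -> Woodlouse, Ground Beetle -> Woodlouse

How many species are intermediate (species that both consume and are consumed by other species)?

3

Intermediate species (has both prey and predators): Nematode, Woodlouse, Springtail.
Count: 3.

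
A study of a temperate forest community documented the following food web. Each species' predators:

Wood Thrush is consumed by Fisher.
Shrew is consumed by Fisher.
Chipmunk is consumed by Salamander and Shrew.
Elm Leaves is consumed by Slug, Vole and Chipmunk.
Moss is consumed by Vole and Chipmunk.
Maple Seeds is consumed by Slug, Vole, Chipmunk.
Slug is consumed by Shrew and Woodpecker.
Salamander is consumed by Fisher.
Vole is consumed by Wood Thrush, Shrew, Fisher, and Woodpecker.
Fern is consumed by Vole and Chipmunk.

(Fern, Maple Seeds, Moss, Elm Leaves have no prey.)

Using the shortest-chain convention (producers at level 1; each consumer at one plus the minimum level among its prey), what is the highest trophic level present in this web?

Producers (level 1): Fern, Maple Seeds, Moss, Elm Leaves.
Following each consumer down to its lowest-level prey: Fern → Chipmunk → Shrew (levels 1 through 3).
All prey of Shrew (Chipmunk 2, Slug 2, Vole 2) are at level 2 or above, so Shrew is at level 1 + 2 = 3.
Every consumer has at least one prey at level 2 or below, so none exceeds level 3.

3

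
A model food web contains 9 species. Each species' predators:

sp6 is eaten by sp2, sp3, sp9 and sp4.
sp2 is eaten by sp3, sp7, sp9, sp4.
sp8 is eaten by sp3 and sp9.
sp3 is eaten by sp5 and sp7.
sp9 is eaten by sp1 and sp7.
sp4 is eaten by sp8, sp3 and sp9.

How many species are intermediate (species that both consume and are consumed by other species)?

Intermediate species (has both prey and predators): sp2, sp4, sp8, sp9, sp3.
Count: 5.

5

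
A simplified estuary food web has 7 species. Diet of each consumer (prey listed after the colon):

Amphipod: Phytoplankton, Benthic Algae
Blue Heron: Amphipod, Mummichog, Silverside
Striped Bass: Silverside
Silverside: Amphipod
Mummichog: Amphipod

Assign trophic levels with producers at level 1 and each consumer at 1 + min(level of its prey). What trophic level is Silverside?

Phytoplankton is a producer → level 1.
Amphipod eats Phytoplankton → level 2.
Silverside eats Amphipod → level 3.
No prey of Silverside is below level 2, so 3 is the minimum.

Trophic level 3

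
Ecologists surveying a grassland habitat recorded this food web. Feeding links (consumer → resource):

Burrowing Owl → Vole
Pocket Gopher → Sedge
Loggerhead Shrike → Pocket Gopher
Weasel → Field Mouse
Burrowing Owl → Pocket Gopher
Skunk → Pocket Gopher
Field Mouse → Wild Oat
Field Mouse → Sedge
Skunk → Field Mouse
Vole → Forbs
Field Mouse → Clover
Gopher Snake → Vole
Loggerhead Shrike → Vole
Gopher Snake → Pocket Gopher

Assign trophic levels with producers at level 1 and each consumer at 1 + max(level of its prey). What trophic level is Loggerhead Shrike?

Forbs is a producer → level 1.
Vole eats Forbs → level 2.
Loggerhead Shrike eats Vole (level 2); other prey at levels: Pocket Gopher 2 → level 3.

Trophic level 3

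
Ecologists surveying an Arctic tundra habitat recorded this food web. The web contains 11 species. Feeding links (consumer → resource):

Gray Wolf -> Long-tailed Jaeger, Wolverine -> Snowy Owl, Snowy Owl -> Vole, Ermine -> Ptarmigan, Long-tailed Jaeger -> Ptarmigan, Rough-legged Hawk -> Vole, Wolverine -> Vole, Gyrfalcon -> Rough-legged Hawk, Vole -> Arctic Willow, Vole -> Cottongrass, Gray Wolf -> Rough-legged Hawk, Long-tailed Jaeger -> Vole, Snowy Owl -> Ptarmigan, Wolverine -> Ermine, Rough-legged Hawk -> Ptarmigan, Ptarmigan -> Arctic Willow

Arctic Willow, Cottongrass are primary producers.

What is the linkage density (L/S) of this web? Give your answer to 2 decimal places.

L/S = 1.45

There are L = 16 links among S = 11 species.
L/S = 16/11 = 1.4545 ≈ 1.45.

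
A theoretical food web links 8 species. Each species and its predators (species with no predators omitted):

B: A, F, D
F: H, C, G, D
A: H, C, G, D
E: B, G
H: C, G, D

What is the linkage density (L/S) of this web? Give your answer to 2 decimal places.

L/S = 2.00

There are L = 16 links among S = 8 species.
L/S = 16/8 = 2.0000 ≈ 2.00.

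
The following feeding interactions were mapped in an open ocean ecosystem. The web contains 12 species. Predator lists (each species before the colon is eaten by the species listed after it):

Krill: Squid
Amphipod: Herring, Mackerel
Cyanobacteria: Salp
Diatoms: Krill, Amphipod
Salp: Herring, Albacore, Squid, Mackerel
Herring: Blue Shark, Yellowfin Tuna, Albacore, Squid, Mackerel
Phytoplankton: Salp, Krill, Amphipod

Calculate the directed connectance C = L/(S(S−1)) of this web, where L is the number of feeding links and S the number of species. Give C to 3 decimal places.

C = 0.136

The web has S = 12 species and L = 18 feeding links.
C = L / (S(S−1)) = 18 / 132 = 0.1364 ≈ 0.136.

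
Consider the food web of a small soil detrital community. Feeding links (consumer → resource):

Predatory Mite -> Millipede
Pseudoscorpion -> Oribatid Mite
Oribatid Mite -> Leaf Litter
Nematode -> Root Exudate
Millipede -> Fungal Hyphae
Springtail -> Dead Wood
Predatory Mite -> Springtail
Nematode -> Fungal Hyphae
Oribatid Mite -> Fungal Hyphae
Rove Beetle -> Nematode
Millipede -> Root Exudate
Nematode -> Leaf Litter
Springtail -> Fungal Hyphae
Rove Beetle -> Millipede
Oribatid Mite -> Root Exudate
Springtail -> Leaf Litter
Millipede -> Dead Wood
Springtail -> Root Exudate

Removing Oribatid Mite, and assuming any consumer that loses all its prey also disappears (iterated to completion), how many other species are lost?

Remove Oribatid Mite.
Round 1: Pseudoscorpion (all prey gone) → extinct.
No further losses. Total secondary extinctions: 1.

1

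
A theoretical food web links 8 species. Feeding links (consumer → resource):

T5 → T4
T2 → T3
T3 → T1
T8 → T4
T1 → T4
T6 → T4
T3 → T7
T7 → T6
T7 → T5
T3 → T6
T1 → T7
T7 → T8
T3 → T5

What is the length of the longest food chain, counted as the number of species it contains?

One longest chain: T4 → T5 → T7 → T1 → T3 → T2.
It has 6 species and 5 links.

6 species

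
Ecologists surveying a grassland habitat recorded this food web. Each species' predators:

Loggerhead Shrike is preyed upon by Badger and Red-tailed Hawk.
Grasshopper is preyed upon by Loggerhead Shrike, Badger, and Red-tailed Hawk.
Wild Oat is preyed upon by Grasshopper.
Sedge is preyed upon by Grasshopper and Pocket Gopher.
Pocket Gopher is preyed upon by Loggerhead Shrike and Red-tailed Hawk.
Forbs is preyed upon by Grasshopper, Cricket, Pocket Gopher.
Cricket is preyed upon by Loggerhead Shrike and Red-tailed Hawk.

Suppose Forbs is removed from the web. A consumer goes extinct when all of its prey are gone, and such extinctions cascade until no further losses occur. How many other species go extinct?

Remove Forbs.
Round 1: Cricket (all prey gone) → extinct.
No further losses. Total secondary extinctions: 1.

1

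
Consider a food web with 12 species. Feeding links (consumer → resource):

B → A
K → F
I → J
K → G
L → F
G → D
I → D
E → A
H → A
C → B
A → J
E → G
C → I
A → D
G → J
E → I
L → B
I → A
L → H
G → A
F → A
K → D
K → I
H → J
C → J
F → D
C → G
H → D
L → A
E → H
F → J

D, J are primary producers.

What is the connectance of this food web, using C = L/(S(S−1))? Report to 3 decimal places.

C = 0.235

The web has S = 12 species and L = 31 feeding links.
C = L / (S(S−1)) = 31 / 132 = 0.2348 ≈ 0.235.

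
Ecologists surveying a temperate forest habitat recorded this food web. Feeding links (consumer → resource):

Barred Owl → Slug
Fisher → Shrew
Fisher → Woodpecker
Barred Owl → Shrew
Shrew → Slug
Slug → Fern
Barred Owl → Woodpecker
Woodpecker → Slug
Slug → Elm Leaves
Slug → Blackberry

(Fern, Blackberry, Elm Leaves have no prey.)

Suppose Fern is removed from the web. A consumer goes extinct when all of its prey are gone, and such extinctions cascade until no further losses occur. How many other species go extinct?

Remove Fern.
Every predator of it retains at least one other prey: Slug still has Blackberry, Elm Leaves.
No consumer loses all prey, so no secondary extinctions occur.

0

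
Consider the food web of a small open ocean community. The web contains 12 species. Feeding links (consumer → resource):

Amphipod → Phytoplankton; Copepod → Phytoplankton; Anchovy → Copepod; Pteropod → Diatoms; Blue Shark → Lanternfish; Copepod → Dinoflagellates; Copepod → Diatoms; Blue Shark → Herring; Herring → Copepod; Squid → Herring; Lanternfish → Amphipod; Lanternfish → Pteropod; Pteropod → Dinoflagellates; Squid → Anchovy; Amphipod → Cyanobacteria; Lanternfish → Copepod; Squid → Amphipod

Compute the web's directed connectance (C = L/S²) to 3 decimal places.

The web has S = 12 species and L = 17 feeding links.
C = L / S² = 17 / 144 = 0.1181 ≈ 0.118.

C = 0.118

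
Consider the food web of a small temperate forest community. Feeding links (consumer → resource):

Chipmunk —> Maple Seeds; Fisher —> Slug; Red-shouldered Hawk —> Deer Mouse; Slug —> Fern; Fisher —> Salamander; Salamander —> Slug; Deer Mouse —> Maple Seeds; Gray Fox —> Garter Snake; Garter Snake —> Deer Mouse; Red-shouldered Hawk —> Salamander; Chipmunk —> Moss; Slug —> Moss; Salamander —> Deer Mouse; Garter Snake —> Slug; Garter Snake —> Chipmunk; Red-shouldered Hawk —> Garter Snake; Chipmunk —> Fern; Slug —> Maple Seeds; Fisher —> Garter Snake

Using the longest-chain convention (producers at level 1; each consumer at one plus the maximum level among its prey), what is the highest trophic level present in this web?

4

Producers (level 1): Moss, Fern, Maple Seeds.
Moss → Slug → Salamander → Red-shouldered Hawk gives Red-shouldered Hawk level 4.
No species has a prey at level 4, so no species reaches level 5.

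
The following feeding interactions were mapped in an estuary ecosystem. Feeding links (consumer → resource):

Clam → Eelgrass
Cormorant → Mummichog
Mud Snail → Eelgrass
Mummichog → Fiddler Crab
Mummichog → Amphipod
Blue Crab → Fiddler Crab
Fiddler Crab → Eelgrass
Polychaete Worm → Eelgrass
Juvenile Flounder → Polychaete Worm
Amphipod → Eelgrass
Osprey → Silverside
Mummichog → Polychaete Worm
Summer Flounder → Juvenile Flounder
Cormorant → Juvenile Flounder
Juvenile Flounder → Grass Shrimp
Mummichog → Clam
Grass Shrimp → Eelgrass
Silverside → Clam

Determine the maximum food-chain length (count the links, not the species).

One longest chain: Eelgrass → Amphipod → Mummichog → Cormorant.
It has 4 species and 3 links.

3 links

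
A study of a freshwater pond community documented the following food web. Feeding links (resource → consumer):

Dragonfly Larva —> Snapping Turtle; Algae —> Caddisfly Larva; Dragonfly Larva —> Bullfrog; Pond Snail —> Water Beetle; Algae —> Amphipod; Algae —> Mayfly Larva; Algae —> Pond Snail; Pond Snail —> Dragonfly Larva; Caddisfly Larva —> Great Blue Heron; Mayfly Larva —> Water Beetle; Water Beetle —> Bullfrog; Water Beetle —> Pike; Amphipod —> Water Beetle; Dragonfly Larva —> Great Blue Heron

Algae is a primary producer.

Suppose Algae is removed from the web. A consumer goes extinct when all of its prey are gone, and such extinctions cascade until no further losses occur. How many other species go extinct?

10

Remove Algae.
Round 1: Amphipod (all prey gone), Pond Snail (all prey gone), Mayfly Larva (all prey gone), Caddisfly Larva (all prey gone) → extinct.
Round 2: Water Beetle (all prey gone), Dragonfly Larva (all prey gone) → extinct.
Round 3: Bullfrog (all prey gone), Pike (all prey gone), Great Blue Heron (all prey gone), Snapping Turtle (all prey gone) → extinct.
No further losses. Total secondary extinctions: 10.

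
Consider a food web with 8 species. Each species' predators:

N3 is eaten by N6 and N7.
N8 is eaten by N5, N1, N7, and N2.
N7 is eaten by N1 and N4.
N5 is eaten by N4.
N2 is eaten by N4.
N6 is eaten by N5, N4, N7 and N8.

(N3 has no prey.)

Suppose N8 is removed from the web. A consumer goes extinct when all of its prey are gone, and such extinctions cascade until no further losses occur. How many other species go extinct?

1

Remove N8.
Round 1: N2 (all prey gone) → extinct.
No further losses. Total secondary extinctions: 1.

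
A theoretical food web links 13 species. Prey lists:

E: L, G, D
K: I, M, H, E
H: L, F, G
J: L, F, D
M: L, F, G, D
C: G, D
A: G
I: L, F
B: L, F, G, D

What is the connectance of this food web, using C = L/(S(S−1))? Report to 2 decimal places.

The web has S = 13 species and L = 26 feeding links.
C = L / (S(S−1)) = 26 / 156 = 0.1667 ≈ 0.17.

C = 0.17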